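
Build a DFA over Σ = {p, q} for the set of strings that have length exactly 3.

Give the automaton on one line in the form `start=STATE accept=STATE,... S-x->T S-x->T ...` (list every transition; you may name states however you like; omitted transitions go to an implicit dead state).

We only need to distinguish lengths 0, 1, …, 3, and '>3'. Chain A → B → C → D → E on every symbol, with E looping. Accepting states: {D}.
A 5-state machine:
       p  q 
>  A   B  B 
   B   C  C 
   C   D  D 
 * D   E  E 
   E   E  E 
(> = start, * = accepting)

start=A accept=D A-p->B A-q->B B-p->C B-q->C C-p->D C-q->D D-p->E D-q->E E-p->E E-q->E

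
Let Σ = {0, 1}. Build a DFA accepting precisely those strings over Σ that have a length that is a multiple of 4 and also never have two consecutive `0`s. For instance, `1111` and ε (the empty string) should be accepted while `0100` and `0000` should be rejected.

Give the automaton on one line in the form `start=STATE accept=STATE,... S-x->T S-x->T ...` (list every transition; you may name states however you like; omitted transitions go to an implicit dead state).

start=q0 accept=q0,q8 q0-0->q1 q0-1->q2 q1-0->q3 q1-1->q4 q2-0->q5 q2-1->q4 q3-0->q3 q3-1->q3 q4-0->q6 q4-1->q7 q5-0->q3 q5-1->q7 q6-0->q3 q6-1->q0 q7-0->q8 q7-1->q0 q8-0->q3 q8-1->q2

Build one automaton per condition and run them in lockstep. The first has 4 states tracking the input length modulo 4; the second has 3 states tracking partial matches of the forbidden pattern `00`. A product state is a pair (one from each), accepting exactly when both do. Equivalent product states are then merged.
9 states suffice.
        0   1  
>* q0   q1  q2 
   q1   q3  q4 
   q2   q5  q4 
   q3   q3  q3 
   q4   q6  q7 
   q5   q3  q7 
   q6   q3  q0 
   q7   q8  q0 
 * q8   q3  q2 
(> = start, * = accepting)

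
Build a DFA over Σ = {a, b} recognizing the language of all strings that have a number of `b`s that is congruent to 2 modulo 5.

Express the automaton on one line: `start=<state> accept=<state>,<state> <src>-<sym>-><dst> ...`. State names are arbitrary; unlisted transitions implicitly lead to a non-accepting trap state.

The only thing that matters is how many `b`s have appeared, reduced mod 5. Use one state per residue: q0 for 0, …, q4 for 4. Reading `b` moves to the next residue; anything else stays put. q2 is accepting.
5 states suffice.
        a   b  
>  q0   q0  q1 
   q1   q1  q2 
 * q2   q2  q3 
   q3   q3  q4 
   q4   q4  q0 
(> = start, * = accepting)

start=q0 accept=q2 q0-a->q0 q0-b->q1 q1-a->q1 q1-b->q2 q2-a->q2 q2-b->q3 q3-a->q3 q3-b->q4 q4-a->q4 q4-b->q0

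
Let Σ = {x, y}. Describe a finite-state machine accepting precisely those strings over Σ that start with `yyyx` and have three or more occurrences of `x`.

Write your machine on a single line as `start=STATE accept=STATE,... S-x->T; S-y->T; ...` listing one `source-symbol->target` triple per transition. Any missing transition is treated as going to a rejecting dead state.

Run two small machines in parallel and take their product. One (6 states) tracks whether the input so far still matches the prefix `yyyx`; the other (5 states) tracks the count of `x`s, saturating at 4. Each combined state is a pair, one component from each; accept when both components accept. Equivalent product states are then merged.
With 8 states:
        x   y  
>  s0   s1  s2 
   s1   s1  s1 
   s2   s1  s3 
   s3   s1  s4 
   s4   s5  s1 
   s5   s6  s5 
   s6   s7  s6 
 * s7   s7  s7 
(> = start, * = accepting)

start=s0; accept=s7; s0-x->s1; s0-y->s2; s1-x->s1; s1-y->s1; s2-x->s1; s2-y->s3; s3-x->s1; s3-y->s4; s4-x->s5; s4-y->s1; s5-x->s6; s5-y->s5; s6-x->s7; s6-y->s6; s7-x->s7; s7-y->s7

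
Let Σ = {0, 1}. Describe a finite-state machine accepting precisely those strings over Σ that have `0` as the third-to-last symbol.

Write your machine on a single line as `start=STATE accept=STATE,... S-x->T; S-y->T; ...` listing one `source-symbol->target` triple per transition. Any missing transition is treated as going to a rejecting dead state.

start=q0; accept=q7,q8,q9,q10; q0-0->q1; q0-1->q2; q1-0->q3; q1-1->q4; q2-0->q5; q2-1->q6; q3-0->q7; q3-1->q8; q4-0->q9; q4-1->q10; q5-0->q11; q5-1->q12; q6-0->q13; q6-1->q14; q7-0->q7; q7-1->q8; q8-0->q9; q8-1->q10; q9-0->q11; q9-1->q12; q10-0->q13; q10-1->q14; q11-0->q7; q11-1->q8; q12-0->q9; q12-1->q10; q13-0->q11; q13-1->q12; q14-0->q13; q14-1->q14

A DFA must remember the last 3 symbols (since which symbol is third-to-last isn't known until the input ends). Use one state per possible window of the last ≤3 symbols; accept from those whose window starts with `0`.
          0    1  
>  q0     q1   q2 
   q1     q3   q4 
   q2     q5   q6 
   q3     q7   q8 
   q4     q9  q10 
   q5    q11  q12 
   q6    q13  q14 
 * q7     q7   q8 
 * q8     q9  q10 
 * q9    q11  q12 
 * q10   q13  q14 
   q11    q7   q8 
   q12    q9  q10 
   q13   q11  q12 
   q14   q13  q14 
(> = start, * = accepting)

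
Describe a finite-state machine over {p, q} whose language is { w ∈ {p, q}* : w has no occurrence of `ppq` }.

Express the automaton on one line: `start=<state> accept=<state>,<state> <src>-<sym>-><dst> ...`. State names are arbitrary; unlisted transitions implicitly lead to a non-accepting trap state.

Track partial matches of the forbidden pattern `ppq`. State s3 is a dead state reached once `ppq` has occurred; every other state accepts. s0 means no part of `ppq` is currently matched.
4 states suffice.
        p   q  
>* s0   s1  s0 
 * s1   s2  s0 
 * s2   s2  s3 
   s3   s3  s3 
(> = start, * = accepting)

start=s0 accept=s0,s1,s2 s0-p->s1 s0-q->s0 s1-p->s2 s1-q->s0 s2-p->s2 s2-q->s3 s3-p->s3 s3-q->s3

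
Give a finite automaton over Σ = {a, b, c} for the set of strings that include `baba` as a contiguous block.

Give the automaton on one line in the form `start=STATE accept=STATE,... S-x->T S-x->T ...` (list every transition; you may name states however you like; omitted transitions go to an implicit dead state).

States S0..S3 record the length of the longest prefix of `baba` that matches the current input suffix. Reaching S4 means `baba` has been seen, and we stay there forever. Accept from S4.
With 5 states:
        a   b   c  
>  S0   S0  S1  S0 
   S1   S2  S1  S0 
   S2   S0  S3  S0 
   S3   S4  S1  S0 
 * S4   S4  S4  S4 
(> = start, * = accepting)

start=S0 accept=S4 S0-a->S0 S0-b->S1 S0-c->S0 S1-a->S2 S1-b->S1 S1-c->S0 S2-a->S0 S2-b->S3 S2-c->S0 S3-a->S4 S3-b->S1 S3-c->S0 S4-a->S4 S4-b->S4 S4-c->S4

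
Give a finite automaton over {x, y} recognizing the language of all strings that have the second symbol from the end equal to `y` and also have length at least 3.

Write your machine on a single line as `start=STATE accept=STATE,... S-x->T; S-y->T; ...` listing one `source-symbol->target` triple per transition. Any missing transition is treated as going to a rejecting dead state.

Build one automaton per condition and run them in lockstep. One (7 states) tracks the last 2 symbols read; the other (5 states) tracks the input length, saturating at 4. Each combined state is a pair, one component from each; accept when both components accept. Equivalent product states are then merged.
A 5-state machine:
        x   y  
>  S0   S1  S1 
   S1   S1  S2 
   S2   S3  S4 
 * S3   S1  S2 
 * S4   S3  S4 
(> = start, * = accepting)

start=S0; accept=S3,S4; S0-x->S1; S0-y->S1; S1-x->S1; S1-y->S2; S2-x->S3; S2-y->S4; S3-x->S1; S3-y->S2; S4-x->S3; S4-y->S4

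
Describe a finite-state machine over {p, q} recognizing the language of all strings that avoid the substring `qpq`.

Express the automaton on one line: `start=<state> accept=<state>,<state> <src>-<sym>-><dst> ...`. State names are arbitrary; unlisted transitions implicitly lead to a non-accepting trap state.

start=S0 accept=S0,S1,S2 S0-p->S0 S0-q->S1 S1-p->S2 S1-q->S1 S2-p->S0 S2-q->S3 S3-p->S3 S3-q->S3

This is the complement of 'contains `qpq`'. Use the same substring-matching states — S0 through S3 holding how much of `qpq` has just been matched — but flip the accepting set: everything except the trap S3 accepts.
With 4 states:
        p   q  
>* S0   S0  S1 
 * S1   S2  S1 
 * S2   S0  S3 
   S3   S3  S3 
(> = start, * = accepting)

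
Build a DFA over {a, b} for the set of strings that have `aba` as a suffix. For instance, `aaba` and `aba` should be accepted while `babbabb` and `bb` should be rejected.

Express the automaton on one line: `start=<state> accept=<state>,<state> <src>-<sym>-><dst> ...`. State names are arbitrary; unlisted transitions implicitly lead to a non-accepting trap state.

start=s0 accept=s3 s0-a->s1 s0-b->s0 s1-a->s1 s1-b->s2 s2-a->s3 s2-b->s0 s3-a->s1 s3-b->s2

Let each state record the length of the longest suffix of the input read so far that is also a prefix of `aba`. s1 means the last symbol is `a`; s2 means the last 2 symbols are `ab`; s3 means the last 3 symbols are `aba`. Accept only at s3, where the string currently ends in `aba`.
4 states suffice.
        a   b  
>  s0   s1  s0 
   s1   s1  s2 
   s2   s3  s0 
 * s3   s1  s2 
(> = start, * = accepting)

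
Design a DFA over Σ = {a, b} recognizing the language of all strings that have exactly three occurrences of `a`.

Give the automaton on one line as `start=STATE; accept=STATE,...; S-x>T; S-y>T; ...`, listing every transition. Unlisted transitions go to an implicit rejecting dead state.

start=q0; accept=q3; q0-a>q1; q0-b>q0; q1-a>q2; q1-b>q1; q2-a>q3; q2-b>q2; q3-a>q4; q3-b>q3; q4-a>q4; q4-b>q4

Count `a`s, saturating at 4: states q0 through q3 mean 0 through 3 `a`s seen; q4 means more than 3. Each `a` increments (capped at q4); other symbols loop. Accept from {q3}.
With 5 states:
        a   b  
>  q0   q1  q0 
   q1   q2  q1 
   q2   q3  q2 
 * q3   q4  q3 
   q4   q4  q4 
(> = start, * = accepting)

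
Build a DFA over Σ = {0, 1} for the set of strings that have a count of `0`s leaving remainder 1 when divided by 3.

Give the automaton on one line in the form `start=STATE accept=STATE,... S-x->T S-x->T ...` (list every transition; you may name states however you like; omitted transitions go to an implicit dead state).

Keep the running count of `0`s modulo 3: each `0` advances along the cycle q0 → q1 → q2 → q0 while other symbols loop. Accept at q1.
A 3-state machine:
        0   1  
>  q0   q1  q0 
 * q1   q2  q1 
   q2   q0  q2 
(> = start, * = accepting)

start=q0 accept=q1 q0-0->q1 q0-1->q0 q1-0->q2 q1-1->q1 q2-0->q0 q2-1->q2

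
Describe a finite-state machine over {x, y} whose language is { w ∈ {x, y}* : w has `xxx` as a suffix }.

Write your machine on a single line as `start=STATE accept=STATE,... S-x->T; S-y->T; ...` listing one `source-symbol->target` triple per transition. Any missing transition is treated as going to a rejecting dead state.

start=s0; accept=s3; s0-x->s1; s0-y->s0; s1-x->s2; s1-y->s0; s2-x->s3; s2-y->s0; s3-x->s3; s3-y->s0

Remember how much of `xxx` the current input suffix matches. State s0 means no match yet; s1 means the last symbol is `x`; s2 means the last 2 symbols are `xx`; s3 means the last 3 symbols are `xxx`. Only s3 accepts. On a mismatch, fall back to the longest proper suffix that is still a prefix of `xxx`.
4 states suffice.
        x   y  
>  s0   s1  s0 
   s1   s2  s0 
   s2   s3  s0 
 * s3   s3  s0 
(> = start, * = accepting)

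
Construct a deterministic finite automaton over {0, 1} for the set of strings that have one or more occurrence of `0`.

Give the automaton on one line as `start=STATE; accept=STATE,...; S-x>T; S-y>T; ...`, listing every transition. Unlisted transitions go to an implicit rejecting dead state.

Count `0`s, saturating at 2: state S0 means no `0` yet, S1 means one `0` seen, S2 means more than one. Each `0` increments (capped at S2); other symbols loop. Accept from {S1, S2}.
        0   1  
>  S0   S1  S0 
 * S1   S2  S1 
 * S2   S2  S2 
(> = start, * = accepting)

start=S0; accept=S1,S2; S0-0>S1; S0-1>S0; S1-0>S2; S1-1>S1; S2-0>S2; S2-1>S2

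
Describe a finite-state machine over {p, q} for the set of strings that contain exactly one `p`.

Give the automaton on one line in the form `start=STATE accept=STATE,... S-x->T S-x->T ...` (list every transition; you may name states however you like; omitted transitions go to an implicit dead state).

start=s0 accept=s1 s0-p->s1 s0-q->s0 s1-p->s2 s1-q->s1 s2-p->s2 s2-q->s2

Count `p`s, saturating at 2: state s0 means no `p` yet, s1 means one `p` seen, s2 means more than one. Each `p` increments (capped at s2); other symbols loop. Accept from {s1}.
        p   q  
>  s0   s1  s0 
 * s1   s2  s1 
   s2   s2  s2 
(> = start, * = accepting)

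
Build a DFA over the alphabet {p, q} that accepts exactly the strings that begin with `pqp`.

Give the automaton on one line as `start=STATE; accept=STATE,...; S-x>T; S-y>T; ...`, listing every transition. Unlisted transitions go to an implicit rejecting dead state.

Check the first 3 symbols one by one: S0 through S2 record how many have matched `pqp` so far; any wrong symbol goes to the dead state S4. After all 3 match we enter the accepting sink S3.
        p   q  
>  S0   S1  S4 
   S1   S4  S2 
   S2   S3  S4 
 * S3   S3  S3 
   S4   S4  S4 
(> = start, * = accepting)

start=S0; accept=S3; S0-p>S1; S0-q>S4; S1-p>S4; S1-q>S2; S2-p>S3; S2-q>S4; S3-p>S3; S3-q>S3; S4-p>S4; S4-q>S4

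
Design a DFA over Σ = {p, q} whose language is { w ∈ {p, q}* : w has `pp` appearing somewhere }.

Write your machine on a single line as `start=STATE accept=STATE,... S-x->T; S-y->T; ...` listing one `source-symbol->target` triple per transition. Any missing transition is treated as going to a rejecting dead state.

Track how much of `pp` has been matched so far: state s0 is no progress, s2 is the absorbing accept state reached once `pp` has occurred. Intermediate states record partial matches; on a mismatch, fall back to the longest reusable overlap.
With 3 states:
        p   q  
>  s0   s1  s0 
   s1   s2  s0 
 * s2   s2  s2 
(> = start, * = accepting)

start=s0; accept=s2; s0-p->s1; s0-q->s0; s1-p->s2; s1-q->s0; s2-p->s2; s2-q->s2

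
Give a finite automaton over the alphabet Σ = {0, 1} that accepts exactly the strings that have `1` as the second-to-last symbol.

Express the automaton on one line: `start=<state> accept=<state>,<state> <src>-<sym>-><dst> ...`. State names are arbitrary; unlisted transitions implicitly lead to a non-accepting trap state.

start=q0 accept=q5,q6 q0-0->q1 q0-1->q2 q1-0->q3 q1-1->q4 q2-0->q5 q2-1->q6 q3-0->q3 q3-1->q4 q4-0->q5 q4-1->q6 q5-0->q3 q5-1->q4 q6-0->q5 q6-1->q6

Because acceptance depends on a position counted from the end, the machine has to buffer the most recent 2 symbols. Make each state the string of the last up-to-2 symbols read; on input `x` shift the window left and append `x`. Accept when the buffered window has length 2 and begins with `1`.
A 7-state machine:
        0   1  
>  q0   q1  q2 
   q1   q3  q4 
   q2   q5  q6 
   q3   q3  q4 
   q4   q5  q6 
 * q5   q3  q4 
 * q6   q5  q6 
(> = start, * = accepting)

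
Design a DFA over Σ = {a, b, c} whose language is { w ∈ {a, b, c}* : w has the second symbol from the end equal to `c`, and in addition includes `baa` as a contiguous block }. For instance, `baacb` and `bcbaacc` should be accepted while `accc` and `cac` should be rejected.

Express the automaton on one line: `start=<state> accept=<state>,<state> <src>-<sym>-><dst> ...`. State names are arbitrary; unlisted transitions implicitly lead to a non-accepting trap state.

start=q0 accept=q5,q6 q0-a->q0 q0-b->q1 q0-c->q0 q1-a->q2 q1-b->q1 q1-c->q0 q2-a->q3 q2-b->q1 q2-c->q0 q3-a->q3 q3-b->q3 q3-c->q4 q4-a->q5 q4-b->q5 q4-c->q6 q5-a->q3 q5-b->q3 q5-c->q4 q6-a->q5 q6-b->q5 q6-c->q6

Handle the two conditions separately and then intersect. One (13 states) tracks the last 2 symbols read; the other (4 states) tracks whether and how much of `baa` has been seen. Each combined state is a pair, one component from each; accept when both components accept. Equivalent product states are then merged.
A 7-state machine:
        a   b   c  
>  q0   q0  q1  q0 
   q1   q2  q1  q0 
   q2   q3  q1  q0 
   q3   q3  q3  q4 
   q4   q5  q5  q6 
 * q5   q3  q3  q4 
 * q6   q5  q5  q6 
(> = start, * = accepting)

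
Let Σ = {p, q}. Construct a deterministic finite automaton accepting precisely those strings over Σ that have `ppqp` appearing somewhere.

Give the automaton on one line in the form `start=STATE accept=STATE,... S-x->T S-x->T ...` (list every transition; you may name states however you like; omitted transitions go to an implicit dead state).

States A..D record the length of the longest prefix of `ppqp` that matches the current input suffix. Reaching E means `ppqp` has been seen, and we stay there forever. Accept from E.
5 states suffice.
       p  q 
>  A   B  A 
   B   C  A 
   C   C  D 
   D   E  A 
 * E   E  E 
(> = start, * = accepting)

start=A accept=E A-p->B A-q->A B-p->C B-q->A C-p->C C-q->D D-p->E D-q->A E-p->E E-q->E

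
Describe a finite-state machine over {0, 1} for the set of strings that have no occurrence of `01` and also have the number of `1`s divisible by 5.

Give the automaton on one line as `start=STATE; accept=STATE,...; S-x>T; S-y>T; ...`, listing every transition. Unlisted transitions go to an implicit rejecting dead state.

Run two small machines in parallel and take their product. The first has 3 states tracking partial matches of the forbidden pattern `01`; the second has 5 states tracking the count of `1`s modulo 5. A product state is a pair (one from each), accepting exactly when both do.
          0    1  
>* q0     q1   q2 
 * q1     q1   q3 
   q2     q4   q5 
   q3     q3   q6 
   q4     q4   q6 
   q5     q7   q8 
   q6     q6   q9 
   q7     q7   q9 
   q8    q10  q11 
   q9     q9  q12 
   q10   q10  q12 
   q11   q13   q0 
   q12   q12  q14 
   q13   q13  q14 
   q14   q14   q3 
(> = start, * = accepting)

start=q0; accept=q0,q1; q0-0>q1; q0-1>q2; q1-0>q1; q1-1>q3; q2-0>q4; q2-1>q5; q3-0>q3; q3-1>q6; q4-0>q4; q4-1>q6; q5-0>q7; q5-1>q8; q6-0>q6; q6-1>q9; q7-0>q7; q7-1>q9; q8-0>q10; q8-1>q11; q9-0>q9; q9-1>q12; q10-0>q10; q10-1>q12; q11-0>q13; q11-1>q0; q12-0>q12; q12-1>q14; q13-0>q13; q13-1>q14; q14-0>q14; q14-1>q3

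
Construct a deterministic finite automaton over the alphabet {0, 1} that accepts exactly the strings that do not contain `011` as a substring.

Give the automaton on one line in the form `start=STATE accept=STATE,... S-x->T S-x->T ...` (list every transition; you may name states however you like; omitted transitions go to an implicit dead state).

Track partial matches of the forbidden pattern `011`. State q3 is a dead state reached once `011` has occurred; every other state accepts. q0 means no part of `011` is currently matched.
4 states suffice.
        0   1  
>* q0   q1  q0 
 * q1   q1  q2 
 * q2   q1  q3 
   q3   q3  q3 
(> = start, * = accepting)

start=q0 accept=q0,q1,q2 q0-0->q1 q0-1->q0 q1-0->q1 q1-1->q2 q2-0->q1 q2-1->q3 q3-0->q3 q3-1->q3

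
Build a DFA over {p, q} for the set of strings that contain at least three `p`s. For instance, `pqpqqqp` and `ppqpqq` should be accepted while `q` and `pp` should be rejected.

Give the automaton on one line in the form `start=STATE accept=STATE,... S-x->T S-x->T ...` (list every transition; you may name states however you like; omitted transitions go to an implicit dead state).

Only the number of `p`s matters, and only up to 4. Make a chain A → B → C → D → E advanced by each `p` (with E absorbing); every other symbol self-loops. The accepting set is {D, E}.
A 5-state machine:
       p  q 
>  A   B  A 
   B   C  B 
   C   D  C 
 * D   E  D 
 * E   E  E 
(> = start, * = accepting)

start=A accept=D,E A-p->B A-q->A B-p->C B-q->B C-p->D C-q->C D-p->E D-q->D E-p->E E-q->E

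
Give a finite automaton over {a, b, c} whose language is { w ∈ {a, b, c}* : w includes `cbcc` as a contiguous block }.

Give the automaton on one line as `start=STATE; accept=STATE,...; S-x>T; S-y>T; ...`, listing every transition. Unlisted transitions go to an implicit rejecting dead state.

start=S0; accept=S4; S0-a>S0; S0-b>S0; S0-c>S1; S1-a>S0; S1-b>S2; S1-c>S1; S2-a>S0; S2-b>S0; S2-c>S3; S3-a>S0; S3-b>S2; S3-c>S4; S4-a>S4; S4-b>S4; S4-c>S4

Track how much of `cbcc` has been matched so far: state S0 is no progress, S4 is the absorbing accept state reached once `cbcc` has occurred. Intermediate states record partial matches; on a mismatch, fall back to the longest reusable overlap.
        a   b   c  
>  S0   S0  S0  S1 
   S1   S0  S2  S1 
   S2   S0  S0  S3 
   S3   S0  S2  S4 
 * S4   S4  S4  S4 
(> = start, * = accepting)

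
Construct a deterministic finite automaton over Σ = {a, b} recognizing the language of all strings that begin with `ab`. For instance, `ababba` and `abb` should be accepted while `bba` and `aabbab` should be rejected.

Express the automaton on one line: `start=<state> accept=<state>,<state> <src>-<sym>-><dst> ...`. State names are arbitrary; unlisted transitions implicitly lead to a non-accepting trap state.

Check the first 2 symbols one by one: q0 through q1 record how many have matched `ab` so far; any wrong symbol goes to the dead state q3. After all 2 match we enter the accepting sink q2.
        a   b  
>  q0   q1  q3 
   q1   q3  q2 
 * q2   q2  q2 
   q3   q3  q3 
(> = start, * = accepting)

start=q0 accept=q2 q0-a->q1 q0-b->q3 q1-a->q3 q1-b->q2 q2-a->q2 q2-b->q2 q3-a->q3 q3-b->q3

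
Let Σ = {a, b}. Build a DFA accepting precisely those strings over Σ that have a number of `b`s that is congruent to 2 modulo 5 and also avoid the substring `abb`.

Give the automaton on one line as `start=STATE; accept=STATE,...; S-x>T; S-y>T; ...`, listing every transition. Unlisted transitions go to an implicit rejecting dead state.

Run two small machines in parallel and take their product. The first has 5 states tracking the count of `b`s modulo 5; the second has 4 states tracking partial matches of the forbidden pattern `abb`. A product state is a pair (one from each), accepting exactly when both do.
          a    b  
>  S0     S1   S2 
   S1     S1   S3 
   S2     S4   S5 
   S3     S4   S6 
   S4     S4   S7 
 * S5     S8   S9 
   S6     S6  S10 
 * S7     S8  S10 
 * S8     S8  S11 
   S9    S12  S13 
   S10   S10  S14 
   S11   S12  S14 
   S12   S12  S15 
   S13   S16   S0 
   S14   S14  S17 
   S15   S16  S17 
   S16   S16  S18 
   S17   S17  S19 
   S18    S1  S19 
   S19   S19   S6 
(> = start, * = accepting)

start=S0; accept=S5,S7,S8; S0-a>S1; S0-b>S2; S1-a>S1; S1-b>S3; S2-a>S4; S2-b>S5; S3-a>S4; S3-b>S6; S4-a>S4; S4-b>S7; S5-a>S8; S5-b>S9; S6-a>S6; S6-b>S10; S7-a>S8; S7-b>S10; S8-a>S8; S8-b>S11; S9-a>S12; S9-b>S13; S10-a>S10; S10-b>S14; S11-a>S12; S11-b>S14; S12-a>S12; S12-b>S15; S13-a>S16; S13-b>S0; S14-a>S14; S14-b>S17; S15-a>S16; S15-b>S17; S16-a>S16; S16-b>S18; S17-a>S17; S17-b>S19; S18-a>S1; S18-b>S19; S19-a>S19; S19-b>S6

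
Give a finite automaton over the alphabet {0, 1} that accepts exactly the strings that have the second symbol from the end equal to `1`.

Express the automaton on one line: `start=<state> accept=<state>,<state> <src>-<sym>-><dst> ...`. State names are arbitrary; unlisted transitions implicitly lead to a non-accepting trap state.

start=s0 accept=s5,s6 s0-0->s1 s0-1->s2 s1-0->s3 s1-1->s4 s2-0->s5 s2-1->s6 s3-0->s3 s3-1->s4 s4-0->s5 s4-1->s6 s5-0->s3 s5-1->s4 s6-0->s5 s6-1->s6

A DFA must remember the last 2 symbols (since which symbol is second-to-last isn't known until the input ends). Use one state per possible window of the last ≤2 symbols; accept from those whose window starts with `1`.
A 7-state machine:
        0   1  
>  s0   s1  s2 
   s1   s3  s4 
   s2   s5  s6 
   s3   s3  s4 
   s4   s5  s6 
 * s5   s3  s4 
 * s6   s5  s6 
(> = start, * = accepting)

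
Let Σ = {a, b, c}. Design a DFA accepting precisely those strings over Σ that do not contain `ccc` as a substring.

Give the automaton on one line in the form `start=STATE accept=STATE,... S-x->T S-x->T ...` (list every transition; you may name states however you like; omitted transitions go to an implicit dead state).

start=s0 accept=s0,s1,s2 s0-a->s0 s0-b->s0 s0-c->s1 s1-a->s0 s1-b->s0 s1-c->s2 s2-a->s0 s2-b->s0 s2-c->s3 s3-a->s3 s3-b->s3 s3-c->s3

This is the complement of 'contains `ccc`'. Use the same substring-matching states — s0 through s3 holding how much of `ccc` has just been matched — but flip the accepting set: everything except the trap s3 accepts.
4 states suffice.
        a   b   c  
>* s0   s0  s0  s1 
 * s1   s0  s0  s2 
 * s2   s0  s0  s3 
   s3   s3  s3  s3 
(> = start, * = accepting)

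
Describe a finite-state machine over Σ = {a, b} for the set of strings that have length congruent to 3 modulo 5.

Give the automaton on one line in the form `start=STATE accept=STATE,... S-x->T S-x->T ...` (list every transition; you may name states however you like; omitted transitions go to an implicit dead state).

Only the length mod 5 matters, so use a 5-cycle: from any state, every input symbol moves to the next state, wrapping q4 back to q0. Mark q3 accepting.
        a   b  
>  q0   q1  q1 
   q1   q2  q2 
   q2   q3  q3 
 * q3   q4  q4 
   q4   q0  q0 
(> = start, * = accepting)

start=q0 accept=q3 q0-a->q1 q0-b->q1 q1-a->q2 q1-b->q2 q2-a->q3 q2-b->q3 q3-a->q4 q3-b->q4 q4-a->q0 q4-b->q0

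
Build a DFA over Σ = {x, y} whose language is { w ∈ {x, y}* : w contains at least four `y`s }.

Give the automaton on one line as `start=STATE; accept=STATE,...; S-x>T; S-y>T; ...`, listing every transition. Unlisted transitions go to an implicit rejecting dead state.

Count `y`s, saturating at 5: states q0 through q4 mean 0 through 4 `y`s seen; q5 means more than 4. Each `y` increments (capped at q5); other symbols loop. Accept from {q4, q5}.
6 states suffice.
        x   y  
>  q0   q0  q1 
   q1   q1  q2 
   q2   q2  q3 
   q3   q3  q4 
 * q4   q4  q5 
 * q5   q5  q5 
(> = start, * = accepting)

start=q0; accept=q4,q5; q0-x>q0; q0-y>q1; q1-x>q1; q1-y>q2; q2-x>q2; q2-y>q3; q3-x>q3; q3-y>q4; q4-x>q4; q4-y>q5; q5-x>q5; q5-y>q5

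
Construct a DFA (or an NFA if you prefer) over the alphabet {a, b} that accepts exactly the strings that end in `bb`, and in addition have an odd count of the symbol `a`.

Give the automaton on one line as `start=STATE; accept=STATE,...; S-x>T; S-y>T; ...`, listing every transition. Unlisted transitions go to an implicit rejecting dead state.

Build one automaton per condition and run them in lockstep. The first has 3 states tracking how much of the suffix `bb` has currently been matched; the second has 2 states tracking the count of `a`s modulo 2. A product state is a pair (one from each), accepting exactly when both do.
        a   b  
>  q0   q1  q2 
   q1   q0  q3 
   q2   q1  q4 
   q3   q0  q5 
   q4   q1  q4 
 * q5   q0  q5 
(> = start, * = accepting)

start=q0; accept=q5; q0-a>q1; q0-b>q2; q1-a>q0; q1-b>q3; q2-a>q1; q2-b>q4; q3-a>q0; q3-b>q5; q4-a>q1; q4-b>q4; q5-a>q0; q5-b>q5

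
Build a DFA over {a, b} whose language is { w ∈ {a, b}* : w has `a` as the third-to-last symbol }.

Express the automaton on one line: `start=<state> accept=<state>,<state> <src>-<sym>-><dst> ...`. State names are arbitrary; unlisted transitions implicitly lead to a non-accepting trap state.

A DFA must remember the last 3 symbols (since which symbol is third-to-last isn't known until the input ends). Use one state per possible window of the last ≤3 symbols; accept from those whose window starts with `a`.
          a    b  
>  q0     q1   q2 
   q1     q3   q4 
   q2     q5   q6 
   q3     q7   q8 
   q4     q9  q10 
   q5    q11  q12 
   q6    q13  q14 
 * q7     q7   q8 
 * q8     q9  q10 
 * q9    q11  q12 
 * q10   q13  q14 
   q11    q7   q8 
   q12    q9  q10 
   q13   q11  q12 
   q14   q13  q14 
(> = start, * = accepting)

start=q0 accept=q7,q8,q9,q10 q0-a->q1 q0-b->q2 q1-a->q3 q1-b->q4 q2-a->q5 q2-b->q6 q3-a->q7 q3-b->q8 q4-a->q9 q4-b->q10 q5-a->q11 q5-b->q12 q6-a->q13 q6-b->q14 q7-a->q7 q7-b->q8 q8-a->q9 q8-b->q10 q9-a->q11 q9-b->q12 q10-a->q13 q10-b->q14 q11-a->q7 q11-b->q8 q12-a->q9 q12-b->q10 q13-a->q11 q13-b->q12 q14-a->q13 q14-b->q14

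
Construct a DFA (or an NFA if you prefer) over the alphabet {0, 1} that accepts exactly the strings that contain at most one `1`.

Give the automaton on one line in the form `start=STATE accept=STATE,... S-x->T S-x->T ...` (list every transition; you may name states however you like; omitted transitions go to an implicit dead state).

Count `1`s, saturating at 2: state q0 means no `1` yet, q1 means one `1` seen, q2 means more than one. Each `1` increments (capped at q2); other symbols loop. Accept from {q0, q1}.
        0   1  
>* q0   q0  q1 
 * q1   q1  q2 
   q2   q2  q2 
(> = start, * = accepting)

start=q0 accept=q0,q1 q0-0->q0 q0-1->q1 q1-0->q1 q1-1->q2 q2-0->q2 q2-1->q2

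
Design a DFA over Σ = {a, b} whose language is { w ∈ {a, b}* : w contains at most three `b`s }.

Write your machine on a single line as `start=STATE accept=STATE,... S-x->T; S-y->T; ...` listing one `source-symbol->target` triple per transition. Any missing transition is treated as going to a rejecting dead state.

start=s0; accept=s0,s1,s2,s3; s0-a->s0; s0-b->s1; s1-a->s1; s1-b->s2; s2-a->s2; s2-b->s3; s3-a->s3; s3-b->s4; s4-a->s4; s4-b->s4

Only the number of `b`s matters, and only up to 4. Make a chain s0 → s1 → s2 → s3 → s4 advanced by each `b` (with s4 absorbing); every other symbol self-loops. The accepting set is {s0, s1, s2, s3}.
5 states suffice.
        a   b  
>* s0   s0  s1 
 * s1   s1  s2 
 * s2   s2  s3 
 * s3   s3  s4 
   s4   s4  s4 
(> = start, * = accepting)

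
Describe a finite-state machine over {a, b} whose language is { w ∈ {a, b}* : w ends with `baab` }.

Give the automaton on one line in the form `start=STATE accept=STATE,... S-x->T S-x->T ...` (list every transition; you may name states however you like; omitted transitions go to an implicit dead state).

start=q0 accept=q4 q0-a->q0 q0-b->q1 q1-a->q2 q1-b->q1 q2-a->q3 q2-b->q1 q3-a->q0 q3-b->q4 q4-a->q2 q4-b->q1

Remember how much of `baab` the current input suffix matches. State q0 means no match yet; q1 means the last symbol is `b`; q2 means the last 2 symbols are `ba`; q3 means the last 3 symbols are `baa`; q4 means the last 4 symbols are `baab`. Only q4 accepts. On a mismatch, fall back to the longest proper suffix that is still a prefix of `baab`.
A 5-state machine:
        a   b  
>  q0   q0  q1 
   q1   q2  q1 
   q2   q3  q1 
   q3   q0  q4 
 * q4   q2  q1 
(> = start, * = accepting)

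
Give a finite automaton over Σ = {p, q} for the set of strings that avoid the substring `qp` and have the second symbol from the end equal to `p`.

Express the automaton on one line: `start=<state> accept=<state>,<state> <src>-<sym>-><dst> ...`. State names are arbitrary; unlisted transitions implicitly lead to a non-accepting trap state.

Build one automaton per condition and run them in lockstep. The first has 3 states tracking partial matches of the forbidden pattern `qp`; the second has 7 states tracking the last 2 symbols read. A product state is a pair (one from each), accepting exactly when both do. After merging equivalent states the machine shrinks.
With 5 states:
       p  q 
>  A   B  C 
   B   D  E 
   C   C  C 
 * D   D  E 
 * E   C  C 
(> = start, * = accepting)

start=A accept=D,E A-p->B A-q->C B-p->D B-q->E C-p->C C-q->C D-p->D D-q->E E-p->C E-q->C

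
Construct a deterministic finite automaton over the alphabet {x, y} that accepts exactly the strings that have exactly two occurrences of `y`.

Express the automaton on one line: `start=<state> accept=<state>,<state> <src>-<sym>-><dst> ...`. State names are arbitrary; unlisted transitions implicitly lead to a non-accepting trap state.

Only the number of `y`s matters, and only up to 3. Make a chain q0 → q1 → q2 → q3 advanced by each `y` (with q3 absorbing); every other symbol self-loops. The accepting set is {q2}.
A 4-state machine:
        x   y  
>  q0   q0  q1 
   q1   q1  q2 
 * q2   q2  q3 
   q3   q3  q3 
(> = start, * = accepting)

start=q0 accept=q2 q0-x->q0 q0-y->q1 q1-x->q1 q1-y->q2 q2-x->q2 q2-y->q3 q3-x->q3 q3-y->q3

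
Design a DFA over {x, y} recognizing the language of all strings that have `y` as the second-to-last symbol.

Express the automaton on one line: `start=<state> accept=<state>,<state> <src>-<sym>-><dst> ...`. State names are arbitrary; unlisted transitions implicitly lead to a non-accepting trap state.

A DFA must remember the last 2 symbols (since which symbol is second-to-last isn't known until the input ends). Use one state per possible window of the last ≤2 symbols; accept from those whose window starts with `y`.
A 7-state machine:
       x  y 
>  A   B  C 
   B   D  E 
   C   F  G 
   D   D  E 
   E   F  G 
 * F   D  E 
 * G   F  G 
(> = start, * = accepting)

start=A accept=F,G A-x->B A-y->C B-x->D B-y->E C-x->F C-y->G D-x->D D-y->E E-x->F E-y->G F-x->D F-y->E G-x->F G-y->G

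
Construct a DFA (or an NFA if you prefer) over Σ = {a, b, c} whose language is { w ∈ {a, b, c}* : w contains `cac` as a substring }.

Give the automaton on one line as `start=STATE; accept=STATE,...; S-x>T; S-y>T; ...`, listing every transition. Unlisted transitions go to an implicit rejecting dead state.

start=s0; accept=s3; s0-a>s0; s0-b>s0; s0-c>s1; s1-a>s2; s1-b>s0; s1-c>s1; s2-a>s0; s2-b>s0; s2-c>s3; s3-a>s3; s3-b>s3; s3-c>s3

Track how much of `cac` has been matched so far: state s0 is no progress, s3 is the absorbing accept state reached once `cac` has occurred. Intermediate states record partial matches; on a mismatch, fall back to the longest reusable overlap.
        a   b   c  
>  s0   s0  s0  s1 
   s1   s2  s0  s1 
   s2   s0  s0  s3 
 * s3   s3  s3  s3 
(> = start, * = accepting)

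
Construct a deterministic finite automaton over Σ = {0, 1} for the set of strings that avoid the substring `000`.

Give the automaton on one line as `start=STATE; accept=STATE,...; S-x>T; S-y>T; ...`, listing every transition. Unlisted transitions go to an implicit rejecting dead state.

start=S0; accept=S0,S1,S2; S0-0>S1; S0-1>S0; S1-0>S2; S1-1>S0; S2-0>S3; S2-1>S0; S3-0>S3; S3-1>S3

This is the complement of 'contains `000`'. Use the same substring-matching states — S0 through S3 holding how much of `000` has just been matched — but flip the accepting set: everything except the trap S3 accepts.
        0   1  
>* S0   S1  S0 
 * S1   S2  S0 
 * S2   S3  S0 
   S3   S3  S3 
(> = start, * = accepting)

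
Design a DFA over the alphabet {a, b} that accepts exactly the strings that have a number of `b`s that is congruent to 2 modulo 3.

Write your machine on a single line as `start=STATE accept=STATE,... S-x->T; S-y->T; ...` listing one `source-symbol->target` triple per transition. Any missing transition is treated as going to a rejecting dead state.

The only thing that matters is how many `b`s have appeared, reduced mod 3. Use one state per residue: s0 for 0, …, s2 for 2. Reading `b` moves to the next residue; anything else stays put. s2 is accepting.
3 states suffice.
        a   b  
>  s0   s0  s1 
   s1   s1  s2 
 * s2   s2  s0 
(> = start, * = accepting)

start=s0; accept=s2; s0-a->s0; s0-b->s1; s1-a->s1; s1-b->s2; s2-a->s2; s2-b->s0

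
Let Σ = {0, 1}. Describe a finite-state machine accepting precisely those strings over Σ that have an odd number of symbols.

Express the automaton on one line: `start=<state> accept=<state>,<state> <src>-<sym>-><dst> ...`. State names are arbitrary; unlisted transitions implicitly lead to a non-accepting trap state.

start=A accept=B A-0->B A-1->B B-0->A B-1->A

Count input length modulo 2: every symbol advances one step around the cycle A → B → A. Accept at B.
       0  1 
>  A   B  B 
 * B   A  A 
(> = start, * = accepting)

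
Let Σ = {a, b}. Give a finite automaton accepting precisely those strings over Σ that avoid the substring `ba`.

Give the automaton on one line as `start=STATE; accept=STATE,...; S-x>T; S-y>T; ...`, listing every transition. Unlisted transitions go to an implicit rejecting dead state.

start=q0; accept=q0,q1; q0-a>q0; q0-b>q1; q1-a>q2; q1-b>q1; q2-a>q2; q2-b>q2

This is the complement of 'contains `ba`'. Use the same substring-matching states — q0 through q2 holding how much of `ba` has just been matched — but flip the accepting set: everything except the trap q2 accepts.
        a   b  
>* q0   q0  q1 
 * q1   q2  q1 
   q2   q2  q2 
(> = start, * = accepting)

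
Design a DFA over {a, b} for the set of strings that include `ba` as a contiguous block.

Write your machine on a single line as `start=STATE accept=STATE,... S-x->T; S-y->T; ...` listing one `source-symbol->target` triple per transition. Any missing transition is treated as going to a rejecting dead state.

start=q0; accept=q2; q0-a->q0; q0-b->q1; q1-a->q2; q1-b->q1; q2-a->q2; q2-b->q2

Track how much of `ba` has been matched so far: state q0 is no progress, q2 is the absorbing accept state reached once `ba` has occurred. Intermediate states record partial matches; on a mismatch, fall back to the longest reusable overlap.
        a   b  
>  q0   q0  q1 
   q1   q2  q1 
 * q2   q2  q2 
(> = start, * = accepting)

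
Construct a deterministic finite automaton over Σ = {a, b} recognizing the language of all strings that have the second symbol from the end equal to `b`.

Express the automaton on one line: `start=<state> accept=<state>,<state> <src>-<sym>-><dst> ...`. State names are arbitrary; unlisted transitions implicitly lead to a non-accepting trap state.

start=q0 accept=q5,q6 q0-a->q1 q0-b->q2 q1-a->q3 q1-b->q4 q2-a->q5 q2-b->q6 q3-a->q3 q3-b->q4 q4-a->q5 q4-b->q6 q5-a->q3 q5-b->q4 q6-a->q5 q6-b->q6

Because acceptance depends on a position counted from the end, the machine has to buffer the most recent 2 symbols. Make each state the string of the last up-to-2 symbols read; on input `x` shift the window left and append `x`. Accept when the buffered window has length 2 and begins with `b`.
With 7 states:
        a   b  
>  q0   q1  q2 
   q1   q3  q4 
   q2   q5  q6 
   q3   q3  q4 
   q4   q5  q6 
 * q5   q3  q4 
 * q6   q5  q6 
(> = start, * = accepting)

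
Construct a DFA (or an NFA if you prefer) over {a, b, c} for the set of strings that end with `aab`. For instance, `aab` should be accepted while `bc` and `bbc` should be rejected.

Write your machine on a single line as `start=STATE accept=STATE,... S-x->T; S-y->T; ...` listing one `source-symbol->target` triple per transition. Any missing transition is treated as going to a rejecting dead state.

start=S0; accept=S3; S0-a->S1; S0-b->S0; S0-c->S0; S1-a->S2; S1-b->S0; S1-c->S0; S2-a->S2; S2-b->S3; S2-c->S0; S3-a->S1; S3-b->S0; S3-c->S0

Let each state record the length of the longest suffix of the input read so far that is also a prefix of `aab`. S1 means the last symbol is `a`; S2 means the last 2 symbols are `aa`; S3 means the last 3 symbols are `aab`. Accept only at S3, where the string currently ends in `aab`.
4 states suffice.
        a   b   c  
>  S0   S1  S0  S0 
   S1   S2  S0  S0 
   S2   S2  S3  S0 
 * S3   S1  S0  S0 
(> = start, * = accepting)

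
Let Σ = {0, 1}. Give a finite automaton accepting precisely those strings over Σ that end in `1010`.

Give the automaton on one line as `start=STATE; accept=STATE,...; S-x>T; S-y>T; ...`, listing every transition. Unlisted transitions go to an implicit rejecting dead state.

Remember how much of `1010` the current input suffix matches. State s0 means no match yet; s1 means the last symbol is `1`; s2 means the last 2 symbols are `10`; s3 means the last 3 symbols are `101`; s4 means the last 4 symbols are `1010`. Only s4 accepts. On a mismatch, fall back to the longest proper suffix that is still a prefix of `1010`.
5 states suffice.
        0   1  
>  s0   s0  s1 
   s1   s2  s1 
   s2   s0  s3 
   s3   s4  s1 
 * s4   s0  s3 
(> = start, * = accepting)

start=s0; accept=s4; s0-0>s0; s0-1>s1; s1-0>s2; s1-1>s1; s2-0>s0; s2-1>s3; s3-0>s4; s3-1>s1; s4-0>s0; s4-1>s3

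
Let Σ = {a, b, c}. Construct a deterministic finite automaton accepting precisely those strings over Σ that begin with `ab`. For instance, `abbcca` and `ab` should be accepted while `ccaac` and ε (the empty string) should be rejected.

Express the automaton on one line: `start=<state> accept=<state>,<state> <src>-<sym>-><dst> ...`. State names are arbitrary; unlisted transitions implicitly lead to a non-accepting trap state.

Walk along `ab` while the input agrees: from q0 take `a` to q1, and so on. Any deviation drops to the rejecting sink q3. Once q2 is reached the prefix is confirmed and every continuation is accepted.
        a   b   c  
>  q0   q1  q3  q3 
   q1   q3  q2  q3 
 * q2   q2  q2  q2 
   q3   q3  q3  q3 
(> = start, * = accepting)

start=q0 accept=q2 q0-a->q1 q0-b->q3 q0-c->q3 q1-a->q3 q1-b->q2 q1-c->q3 q2-a->q2 q2-b->q2 q2-c->q2 q3-a->q3 q3-b->q3 q3-c->q3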